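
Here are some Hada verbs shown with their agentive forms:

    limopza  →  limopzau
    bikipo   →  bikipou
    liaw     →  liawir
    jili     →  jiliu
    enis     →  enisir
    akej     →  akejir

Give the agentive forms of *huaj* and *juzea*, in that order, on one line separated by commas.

Looking at the final sound of each stem: -ir when the stem ends in a consonant (*liaw*, *enis*, *akej*); -u when the stem ends in a vowel (*limopza*, *bikipo*, *jili*).
*huaj*: final sound = /j/, a consonant → -ir → *huajir*.
Since the final sound of *juzea* is /a/ (a vowel), it takes -u, giving *juzeau*.

huajir, juzeau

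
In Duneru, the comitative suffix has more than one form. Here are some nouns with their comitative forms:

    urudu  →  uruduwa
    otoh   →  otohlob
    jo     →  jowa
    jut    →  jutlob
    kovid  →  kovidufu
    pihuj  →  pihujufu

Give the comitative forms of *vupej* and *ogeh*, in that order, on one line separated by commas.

vupejufu, ogehlob

The alternation tracks the final sound of the stem — -lob when the stem ends in a voiceless consonant (*otoh*, *jut*); -ufu when the stem ends in a voiced consonant (*kovid*, *pihuj*); -wa when the stem ends in a vowel (*urudu*, *jo*).
*vupej* — final sound /j/ (a voiced consonant) → -ufu → *vupejufu*.
The final sound of *ogeh* is /h/, which is a voiceless consonant, so the suffix is -lob, giving *ogehlob*.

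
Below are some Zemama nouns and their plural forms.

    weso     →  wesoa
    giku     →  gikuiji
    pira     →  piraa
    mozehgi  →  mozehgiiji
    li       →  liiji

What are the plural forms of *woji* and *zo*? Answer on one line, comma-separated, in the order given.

The alternation tracks the last vowel of the stem — -iji when the last vowel of the stem is a high vowel (*giku*, *mozehgi*, *li*); -a when the last vowel of the stem is a non-high vowel (*weso*, *pira*).
*woji*: last vowel = /i/, a high vowel → -iji → *wojiiji*.
The last vowel of *zo* is /o/, which is a non-high vowel, so the suffix is -a, giving *zoa*.

wojiiji, zoa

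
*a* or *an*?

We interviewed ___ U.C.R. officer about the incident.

The indefinite article is chosen by the initial *sound* of the following word, not its spelling.
The initialism *U.C.R.* is read letter by letter; the first letter, U, is pronounced /juː/, which begins with a consonant sound.
So the article is *a*: We interviewed a U.C.R. officer about the incident.

a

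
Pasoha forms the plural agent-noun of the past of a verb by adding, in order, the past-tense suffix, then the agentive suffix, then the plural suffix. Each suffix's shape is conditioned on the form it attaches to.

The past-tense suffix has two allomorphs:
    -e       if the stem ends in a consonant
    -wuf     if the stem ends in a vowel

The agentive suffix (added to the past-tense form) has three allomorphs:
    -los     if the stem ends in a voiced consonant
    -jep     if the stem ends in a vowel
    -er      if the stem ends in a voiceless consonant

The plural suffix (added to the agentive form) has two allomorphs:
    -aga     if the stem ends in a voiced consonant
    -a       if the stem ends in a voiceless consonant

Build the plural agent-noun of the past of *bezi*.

beziwuferaga

*bezi*: final sound = /i/, a vowel → -wuf → *beziwuf*.
The final sound of the past-tense form *beziwuf* is /f/, which is a voiceless consonant, so the agentive suffix is -er, giving *beziwufer*.
The agentive form *beziwufer* — final consonant /r/ (voiced) → -aga → *beziwuferaga*.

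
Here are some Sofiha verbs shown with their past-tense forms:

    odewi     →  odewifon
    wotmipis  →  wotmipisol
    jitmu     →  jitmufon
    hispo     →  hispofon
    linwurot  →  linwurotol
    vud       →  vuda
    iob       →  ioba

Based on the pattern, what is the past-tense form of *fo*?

fofon

The alternation tracks the final sound of the stem — -ol when the stem ends in a voiceless consonant (*wotmipis*, *linwurot*); -a when the stem ends in a voiced consonant (*vud*, *iob*); -fon when the stem ends in a vowel (*odewi*, *jitmu*, *hispo*).
Since the final sound of *fo* is /o/ (a vowel), it takes -fon, giving *fofon*.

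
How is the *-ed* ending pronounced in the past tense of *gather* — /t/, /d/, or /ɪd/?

/d/

The stem *gather* ends in a voiced sound other than /d/.
The -ed suffix is realized as /ɪd/ after /t, d/; as /t/ after other voiceless consonants; and as /d/ after other voiced sounds.
So -ed on *gather* is pronounced /d/.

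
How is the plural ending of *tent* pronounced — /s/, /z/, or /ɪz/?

/s/

The stem *tent* ends in a voiceless non-sibilant consonant.
The plural suffix surfaces as /ɪz/ after sibilants, /s/ after other voiceless consonants, and /z/ after other voiced sounds.
So the plural -s on *tent* is pronounced /s/.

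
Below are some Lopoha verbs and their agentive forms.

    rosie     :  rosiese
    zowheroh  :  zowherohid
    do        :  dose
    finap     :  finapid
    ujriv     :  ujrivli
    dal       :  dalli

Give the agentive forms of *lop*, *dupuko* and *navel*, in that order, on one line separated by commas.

The suffix is conditioned by the final sound: -id when the stem ends in a voiceless consonant (*zowheroh*, *finap*); -li when the stem ends in a voiced consonant (*ujriv*, *dal*); -se when the stem ends in a vowel (*rosie*, *do*).
*lop*: final sound = /p/, a voiceless consonant → -id → *lopid*.
*dupuko*: final sound = /o/, a vowel → -se → *dupukose*.
Since the final sound of *navel* is /l/ (a voiced consonant), it takes -li, giving *navelli*.

lopid, dupukose, navelli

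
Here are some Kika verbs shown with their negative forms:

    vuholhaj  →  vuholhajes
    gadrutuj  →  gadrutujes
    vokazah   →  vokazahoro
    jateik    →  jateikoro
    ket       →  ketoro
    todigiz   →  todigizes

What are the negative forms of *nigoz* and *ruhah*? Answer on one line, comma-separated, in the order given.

nigozes, ruhahoro

The alternation tracks the final consonant of the stem — -oro when the stem ends in a voiceless consonant (*vokazah*, *jateik*, *ket*); -es when the stem ends in a voiced consonant (*vuholhaj*, *gadrutuj*, *todigiz*).
Since the final consonant of *nigoz* is /z/ (voiced), it takes -es, giving *nigozes*.
Since the final consonant of *ruhah* is /h/ (voiceless), it takes -oro, giving *ruhahoro*.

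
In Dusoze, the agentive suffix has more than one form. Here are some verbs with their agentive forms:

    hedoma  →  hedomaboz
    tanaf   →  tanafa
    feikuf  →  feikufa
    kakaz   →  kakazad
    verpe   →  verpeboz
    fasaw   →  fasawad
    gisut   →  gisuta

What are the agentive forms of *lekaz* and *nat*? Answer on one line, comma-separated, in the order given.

lekazad, nata

The suffix is conditioned by the final sound: -a when the stem ends in a voiceless consonant (*tanaf*, *feikuf*, *gisut*); -ad when the stem ends in a voiced consonant (*kakaz*, *fasaw*); -boz when the stem ends in a vowel (*hedoma*, *verpe*).
*lekaz* — final sound /z/ (a voiced consonant) → -ad → *lekazad*.
*nat* — final sound /t/ (a voiceless consonant) → -a → *nata*.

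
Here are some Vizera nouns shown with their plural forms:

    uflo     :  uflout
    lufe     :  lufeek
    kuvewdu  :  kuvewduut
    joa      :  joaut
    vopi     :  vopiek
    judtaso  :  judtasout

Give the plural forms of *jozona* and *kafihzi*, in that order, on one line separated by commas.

jozonaut, kafihziek

Looking at the last vowel of each stem: -ek when the last vowel of the stem is a front vowel (*lufe*, *vopi*); -ut when the last vowel of the stem is a back vowel (*uflo*, *kuvewdu*, *joa*, *judtaso*).
*jozona*: last vowel = /a/, a back vowel → -ut → *jozonaut*.
The last vowel of *kafihzi* is /i/, which is a front vowel, so the suffix is -ek, giving *kafihziek*.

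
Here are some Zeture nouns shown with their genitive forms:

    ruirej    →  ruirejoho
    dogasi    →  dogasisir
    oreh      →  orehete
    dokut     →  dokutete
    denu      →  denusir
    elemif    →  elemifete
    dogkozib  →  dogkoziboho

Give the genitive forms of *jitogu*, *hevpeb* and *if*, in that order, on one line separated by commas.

The alternation tracks the final sound of the stem — -ete when the stem ends in a voiceless consonant (*oreh*, *dokut*, *elemif*); -oho when the stem ends in a voiced consonant (*ruirej*, *dogkozib*); -sir when the stem ends in a vowel (*dogasi*, *denu*).
Since the final sound of *jitogu* is /u/ (a vowel), it takes -sir, giving *jitogusir*.
The final sound of *hevpeb* is /b/, which is a voiced consonant, so the suffix is -oho, giving *hevpeboho*.
*if* — final sound /f/ (a voiceless consonant) → -ete → *ifete*.

jitogusir, hevpeboho, ifete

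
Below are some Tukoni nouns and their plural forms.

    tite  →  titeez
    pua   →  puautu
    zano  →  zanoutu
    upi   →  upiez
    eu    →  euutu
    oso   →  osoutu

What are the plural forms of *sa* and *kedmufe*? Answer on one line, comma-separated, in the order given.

sautu, kedmufeez

The suffix is conditioned by the last vowel: -ez when the last vowel of the stem is a front vowel (*tite*, *upi*); -utu when the last vowel of the stem is a back vowel (*pua*, *zano*, *eu*, *oso*).
The last vowel of *sa* is /a/, which is a back vowel, so the suffix is -utu, giving *sautu*.
*kedmufe*: last vowel = /e/, a front vowel → -ez → *kedmufeez*.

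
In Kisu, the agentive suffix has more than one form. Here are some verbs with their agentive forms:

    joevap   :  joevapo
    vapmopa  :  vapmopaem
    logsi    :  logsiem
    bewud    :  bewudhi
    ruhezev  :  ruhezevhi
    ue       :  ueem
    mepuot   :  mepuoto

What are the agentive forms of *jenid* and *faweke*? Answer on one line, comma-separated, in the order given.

Looking at the final sound of each stem: -o when the stem ends in a voiceless consonant (*joevap*, *mepuot*); -hi when the stem ends in a voiced consonant (*bewud*, *ruhezev*); -em when the stem ends in a vowel (*vapmopa*, *logsi*, *ue*).
The final sound of *jenid* is /d/, which is a voiced consonant, so the suffix is -hi, giving *jenidhi*.
Since the final sound of *faweke* is /e/ (a vowel), it takes -em, giving *fawekeem*.

jenidhi, fawekeem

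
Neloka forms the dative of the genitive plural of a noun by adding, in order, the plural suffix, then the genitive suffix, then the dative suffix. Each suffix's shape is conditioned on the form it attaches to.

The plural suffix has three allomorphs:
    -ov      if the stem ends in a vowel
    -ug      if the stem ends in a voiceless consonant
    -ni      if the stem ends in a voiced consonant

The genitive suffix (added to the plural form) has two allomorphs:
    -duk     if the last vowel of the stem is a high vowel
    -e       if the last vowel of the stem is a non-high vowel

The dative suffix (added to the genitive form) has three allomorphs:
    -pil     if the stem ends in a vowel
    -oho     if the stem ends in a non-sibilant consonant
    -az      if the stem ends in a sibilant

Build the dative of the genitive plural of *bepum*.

*bepum*: final sound = /m/, a voiced consonant → -ni → *bepumni*.
The plural form *bepumni* — last vowel /i/ (a high vowel) → -duk → *bepumniduk*.
The final sound of the genitive form *bepumniduk* is /k/, which is a non-sibilant consonant, so the dative suffix is -oho, giving *bepumnidukoho*.

bepumnidukoho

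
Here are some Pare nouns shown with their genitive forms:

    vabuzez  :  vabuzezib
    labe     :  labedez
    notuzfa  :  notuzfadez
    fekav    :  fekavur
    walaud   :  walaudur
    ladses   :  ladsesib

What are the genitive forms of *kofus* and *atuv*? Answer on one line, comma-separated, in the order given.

The pattern is sibilance of the final sound: -ib when the stem ends in a sibilant (*vabuzez*, *ladses*); -ur when the stem ends in a non-sibilant consonant (*fekav*, *walaud*); -dez when the stem ends in a vowel (*labe*, *notuzfa*).
*kofus* — final sound /s/ (a sibilant) → -ib → *kofusib*.
*atuv*: final sound = /v/, a non-sibilant consonant → -ur → *atuvur*.

kofusib, atuvur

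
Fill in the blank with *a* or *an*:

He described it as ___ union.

The indefinite article is chosen by the initial *sound* of the following word, not its spelling.
*union* begins with the sound /juː/ (u pronounced /juː/) — a consonant sound.
So the article is *a*: He described it as a union.

a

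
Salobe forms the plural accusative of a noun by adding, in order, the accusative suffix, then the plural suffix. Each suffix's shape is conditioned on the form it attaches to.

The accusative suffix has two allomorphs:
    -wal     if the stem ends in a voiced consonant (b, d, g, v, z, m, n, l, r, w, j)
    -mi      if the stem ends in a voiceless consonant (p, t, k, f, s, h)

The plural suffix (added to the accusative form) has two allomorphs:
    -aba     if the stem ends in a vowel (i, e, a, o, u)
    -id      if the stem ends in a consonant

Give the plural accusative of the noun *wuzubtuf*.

wuzubtufmiaba

The final consonant of *wuzubtuf* is /f/, which is voiceless, so the accusative suffix is -mi, giving *wuzubtufmi*.
Since the final sound of the accusative form *wuzubtufmi* is /i/ (a vowel), it takes -aba, giving *wuzubtufmiaba*.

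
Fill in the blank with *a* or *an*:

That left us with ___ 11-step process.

The indefinite article is chosen by the initial *sound* of the following word, not its spelling.
The number *11* is spoken "eleven", beginning with /ɪˈlɛvən/ — a vowel sound.
So the article is *an*: That left us with an 11-step process.

an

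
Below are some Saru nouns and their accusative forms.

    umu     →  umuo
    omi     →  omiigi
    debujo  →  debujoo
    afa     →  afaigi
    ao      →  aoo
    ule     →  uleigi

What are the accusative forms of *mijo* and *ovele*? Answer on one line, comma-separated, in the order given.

mijoo, oveleigi

Looking at the last vowel of each stem: -o when the last vowel of the stem is a rounded vowel (*umu*, *debujo*, *ao*); -igi when the last vowel of the stem is an unrounded vowel (*omi*, *afa*, *ule*).
Since the last vowel of *mijo* is /o/ (a rounded vowel), it takes -o, giving *mijoo*.
Since the last vowel of *ovele* is /e/ (an unrounded vowel), it takes -igi, giving *oveleigi*.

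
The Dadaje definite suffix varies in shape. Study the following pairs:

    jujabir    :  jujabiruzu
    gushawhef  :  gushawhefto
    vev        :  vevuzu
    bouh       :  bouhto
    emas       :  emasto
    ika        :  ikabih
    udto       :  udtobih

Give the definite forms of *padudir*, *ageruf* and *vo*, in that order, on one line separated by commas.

padudiruzu, agerufto, vobih

The alternation tracks the final sound of the stem — -to when the stem ends in a voiceless consonant (*gushawhef*, *bouh*, *emas*); -uzu when the stem ends in a voiced consonant (*jujabir*, *vev*); -bih when the stem ends in a vowel (*ika*, *udto*).
Since the final sound of *padudir* is /r/ (a voiced consonant), it takes -uzu, giving *padudiruzu*.
The final sound of *ageruf* is /f/, which is a voiceless consonant, so the suffix is -to, giving *agerufto*.
*vo* — final sound /o/ (a vowel) → -bih → *vobih*.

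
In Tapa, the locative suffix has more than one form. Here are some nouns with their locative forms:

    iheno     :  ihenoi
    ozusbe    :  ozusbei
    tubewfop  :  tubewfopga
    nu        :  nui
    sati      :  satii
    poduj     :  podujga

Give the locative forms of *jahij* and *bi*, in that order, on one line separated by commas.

Looking at the final sound of each stem: -ga when the stem ends in a consonant (*tubewfop*, *poduj*); -i when the stem ends in a vowel (*iheno*, *ozusbe*, *nu*, *sati*).
*jahij* — final sound /j/ (a consonant) → -ga → *jahijga*.
Since the final sound of *bi* is /i/ (a vowel), it takes -i, giving *bii*.

jahijga, bii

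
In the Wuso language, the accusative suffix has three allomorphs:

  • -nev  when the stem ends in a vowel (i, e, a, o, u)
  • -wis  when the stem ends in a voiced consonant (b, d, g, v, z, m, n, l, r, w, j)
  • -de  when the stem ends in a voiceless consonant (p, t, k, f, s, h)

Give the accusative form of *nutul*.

Since the final sound of *nutul* is /l/ (a voiced consonant), it takes -wis, giving *nutulwis*.

nutulwis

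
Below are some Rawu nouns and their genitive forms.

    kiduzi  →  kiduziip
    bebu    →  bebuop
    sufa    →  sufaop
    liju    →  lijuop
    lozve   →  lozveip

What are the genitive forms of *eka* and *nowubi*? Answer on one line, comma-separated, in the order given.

The pattern is front/back vowel harmony: -ip when the last vowel of the stem is a front vowel (*kiduzi*, *lozve*); -op when the last vowel of the stem is a back vowel (*bebu*, *sufa*, *liju*).
*eka*: last vowel = /a/, a back vowel → -op → *ekaop*.
*nowubi* — last vowel /i/ (a front vowel) → -ip → *nowubiip*.

ekaop, nowubiip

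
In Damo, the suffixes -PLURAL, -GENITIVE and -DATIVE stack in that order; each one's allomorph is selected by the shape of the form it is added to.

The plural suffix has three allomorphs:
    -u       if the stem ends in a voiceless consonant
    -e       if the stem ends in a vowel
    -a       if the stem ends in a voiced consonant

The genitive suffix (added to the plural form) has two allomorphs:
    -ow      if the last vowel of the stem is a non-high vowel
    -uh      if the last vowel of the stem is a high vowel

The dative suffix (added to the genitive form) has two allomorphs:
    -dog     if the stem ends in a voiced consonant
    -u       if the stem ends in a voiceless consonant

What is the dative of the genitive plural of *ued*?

Since the final sound of *ued* is /d/ (a voiced consonant), it takes -a, giving *ueda*.
The plural form *ueda* — last vowel /a/ (a non-high vowel) → -ow → *uedaow*.
The genitive form *uedaow*: final consonant = /w/, voiced → -dog → *uedaowdog*.

uedaowdog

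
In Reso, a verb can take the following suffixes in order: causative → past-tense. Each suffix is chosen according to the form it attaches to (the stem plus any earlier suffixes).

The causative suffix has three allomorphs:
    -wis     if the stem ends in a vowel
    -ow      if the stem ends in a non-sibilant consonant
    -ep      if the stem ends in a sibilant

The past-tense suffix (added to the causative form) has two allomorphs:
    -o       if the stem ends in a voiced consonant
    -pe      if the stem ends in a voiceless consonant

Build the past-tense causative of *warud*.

*warud* — final sound /d/ (a non-sibilant consonant) → -ow → *warudow*.
The causative form *warudow* — final consonant /w/ (voiced) → -o → *warudowo*.

warudowo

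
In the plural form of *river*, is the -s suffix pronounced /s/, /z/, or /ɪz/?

The stem *river* ends in a voiced non-sibilant sound.
The plural suffix surfaces as /ɪz/ after sibilants, /s/ after other voiceless consonants, and /z/ after other voiced sounds.
So the plural -s on *river* is pronounced /z/.

/z/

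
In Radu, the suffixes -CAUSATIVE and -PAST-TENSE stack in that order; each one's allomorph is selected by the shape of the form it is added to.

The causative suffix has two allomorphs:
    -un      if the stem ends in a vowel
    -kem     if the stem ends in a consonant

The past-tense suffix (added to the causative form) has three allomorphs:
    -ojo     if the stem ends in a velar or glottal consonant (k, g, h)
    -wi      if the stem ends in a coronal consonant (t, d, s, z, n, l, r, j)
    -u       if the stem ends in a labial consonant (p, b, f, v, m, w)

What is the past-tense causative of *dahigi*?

dahigiunwi

*dahigi*: final sound = /i/, a vowel → -un → *dahigiun*.
Since the final consonant of the causative form *dahigiun* is /n/ (coronal), it takes -wi, giving *dahigiunwi*.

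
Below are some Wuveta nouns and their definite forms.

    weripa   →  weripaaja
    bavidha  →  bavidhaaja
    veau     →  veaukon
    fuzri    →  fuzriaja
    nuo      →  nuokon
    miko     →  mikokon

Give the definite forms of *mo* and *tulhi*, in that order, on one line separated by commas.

The pattern is rounding harmony: -kon when the last vowel of the stem is a rounded vowel (*veau*, *nuo*, *miko*); -aja when the last vowel of the stem is an unrounded vowel (*weripa*, *bavidha*, *fuzri*).
*mo* — last vowel /o/ (a rounded vowel) → -kon → *mokon*.
Since the last vowel of *tulhi* is /i/ (an unrounded vowel), it takes -aja, giving *tulhiaja*.

mokon, tulhiaja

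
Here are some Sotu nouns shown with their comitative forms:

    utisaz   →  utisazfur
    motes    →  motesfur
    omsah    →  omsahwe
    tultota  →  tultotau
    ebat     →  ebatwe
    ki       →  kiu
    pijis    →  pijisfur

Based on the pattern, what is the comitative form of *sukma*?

The pattern is sibilance of the final sound: -fur when the stem ends in a sibilant (*utisaz*, *motes*, *pijis*); -we when the stem ends in a non-sibilant consonant (*omsah*, *ebat*); -u when the stem ends in a vowel (*tultota*, *ki*).
The final sound of *sukma* is /a/, which is a vowel, so the suffix is -u, giving *sukmau*.

sukmau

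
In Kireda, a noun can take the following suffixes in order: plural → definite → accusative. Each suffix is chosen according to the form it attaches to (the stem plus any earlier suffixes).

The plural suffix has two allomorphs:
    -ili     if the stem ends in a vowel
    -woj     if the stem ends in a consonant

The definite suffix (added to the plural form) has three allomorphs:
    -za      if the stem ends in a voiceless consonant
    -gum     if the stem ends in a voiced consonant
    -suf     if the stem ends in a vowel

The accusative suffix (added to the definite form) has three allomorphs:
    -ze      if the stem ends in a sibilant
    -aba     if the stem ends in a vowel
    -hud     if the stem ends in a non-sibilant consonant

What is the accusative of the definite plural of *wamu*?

wamuilisufhud

The final sound of *wamu* is /u/, which is a vowel, so the plural suffix is -ili, giving *wamuili*.
The plural form *wamuili*: final sound = /i/, a vowel → -suf → *wamuilisuf*.
The definite form *wamuilisuf*: final sound = /f/, a non-sibilant consonant → -hud → *wamuilisufhud*.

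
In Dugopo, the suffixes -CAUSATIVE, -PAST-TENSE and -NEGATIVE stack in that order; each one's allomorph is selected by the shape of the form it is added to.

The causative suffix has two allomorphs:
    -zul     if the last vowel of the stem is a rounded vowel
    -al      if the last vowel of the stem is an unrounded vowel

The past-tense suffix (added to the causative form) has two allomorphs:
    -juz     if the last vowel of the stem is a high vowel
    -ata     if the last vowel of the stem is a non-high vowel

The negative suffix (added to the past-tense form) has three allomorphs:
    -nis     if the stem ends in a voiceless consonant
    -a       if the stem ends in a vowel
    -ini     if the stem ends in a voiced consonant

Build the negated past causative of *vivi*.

vivialataa

Since the last vowel of *vivi* is /i/ (an unrounded vowel), it takes -al, giving *vivial*.
The causative form *vivial* — last vowel /a/ (a non-high vowel) → -ata → *vivialata*.
The past-tense form *vivialata* — final sound /a/ (a vowel) → -a → *vivialataa*.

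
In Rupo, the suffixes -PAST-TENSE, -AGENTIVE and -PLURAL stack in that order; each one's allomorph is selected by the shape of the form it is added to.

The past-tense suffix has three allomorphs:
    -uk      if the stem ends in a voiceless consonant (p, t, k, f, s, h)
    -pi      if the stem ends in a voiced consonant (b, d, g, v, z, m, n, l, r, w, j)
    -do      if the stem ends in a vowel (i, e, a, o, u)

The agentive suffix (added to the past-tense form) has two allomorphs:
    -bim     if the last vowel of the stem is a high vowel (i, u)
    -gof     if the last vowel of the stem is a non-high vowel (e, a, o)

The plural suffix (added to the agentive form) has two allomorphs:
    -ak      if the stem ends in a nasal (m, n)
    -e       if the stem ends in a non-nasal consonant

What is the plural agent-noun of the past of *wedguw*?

wedguwpibimak

*wedguw*: final sound = /w/, a voiced consonant → -pi → *wedguwpi*.
The last vowel of the past-tense form *wedguwpi* is /i/, which is a high vowel, so the agentive suffix is -bim, giving *wedguwpibim*.
The agentive form *wedguwpibim*: final consonant = /m/, a nasal → -ak → *wedguwpibimak*.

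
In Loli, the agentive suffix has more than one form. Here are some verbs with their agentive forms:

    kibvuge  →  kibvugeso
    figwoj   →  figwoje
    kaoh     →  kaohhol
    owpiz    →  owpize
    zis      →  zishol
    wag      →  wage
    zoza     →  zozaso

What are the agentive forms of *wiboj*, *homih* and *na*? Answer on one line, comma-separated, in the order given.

wiboje, homihhol, naso

The suffix is conditioned by the final sound: -hol when the stem ends in a voiceless consonant (*kaoh*, *zis*); -e when the stem ends in a voiced consonant (*figwoj*, *owpiz*, *wag*); -so when the stem ends in a vowel (*kibvuge*, *zoza*).
*wiboj*: final sound = /j/, a voiced consonant → -e → *wiboje*.
*homih*: final sound = /h/, a voiceless consonant → -hol → *homihhol*.
Since the final sound of *na* is /a/ (a vowel), it takes -so, giving *naso*.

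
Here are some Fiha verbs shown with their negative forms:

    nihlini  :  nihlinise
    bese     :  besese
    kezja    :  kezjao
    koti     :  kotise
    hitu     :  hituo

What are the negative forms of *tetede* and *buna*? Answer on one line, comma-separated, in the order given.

tetedese, bunao

The pattern is front/back vowel harmony: -se when the last vowel of the stem is a front vowel (*nihlini*, *bese*, *koti*); -o when the last vowel of the stem is a back vowel (*kezja*, *hitu*).
*tetede* — last vowel /e/ (a front vowel) → -se → *tetedese*.
*buna*: last vowel = /a/, a back vowel → -o → *bunao*.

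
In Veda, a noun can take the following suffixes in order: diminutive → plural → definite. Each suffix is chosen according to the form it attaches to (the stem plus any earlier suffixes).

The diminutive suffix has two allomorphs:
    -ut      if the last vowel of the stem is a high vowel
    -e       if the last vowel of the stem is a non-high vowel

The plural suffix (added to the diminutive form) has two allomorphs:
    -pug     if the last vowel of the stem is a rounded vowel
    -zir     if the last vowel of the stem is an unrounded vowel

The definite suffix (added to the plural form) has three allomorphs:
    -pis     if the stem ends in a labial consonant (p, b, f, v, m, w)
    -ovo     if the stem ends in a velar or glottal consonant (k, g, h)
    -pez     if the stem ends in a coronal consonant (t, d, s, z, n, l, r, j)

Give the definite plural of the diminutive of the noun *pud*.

pudutpugovo

*pud*: last vowel = /u/, a high vowel → -ut → *pudut*.
The last vowel of the diminutive form *pudut* is /u/, which is a rounded vowel, so the plural suffix is -pug, giving *pudutpug*.
The plural form *pudutpug* — final consonant /g/ (velar/glottal) → -ovo → *pudutpugovo*.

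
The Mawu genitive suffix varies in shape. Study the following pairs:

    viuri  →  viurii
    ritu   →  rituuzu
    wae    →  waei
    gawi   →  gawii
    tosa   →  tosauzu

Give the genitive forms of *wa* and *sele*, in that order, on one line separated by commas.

wauzu, selei

The alternation tracks the last vowel of the stem — -i when the last vowel of the stem is a front vowel (*viuri*, *wae*, *gawi*); -uzu when the last vowel of the stem is a back vowel (*ritu*, *tosa*).
The last vowel of *wa* is /a/, which is a back vowel, so the suffix is -uzu, giving *wauzu*.
The last vowel of *sele* is /e/, which is a front vowel, so the suffix is -i, giving *selei*.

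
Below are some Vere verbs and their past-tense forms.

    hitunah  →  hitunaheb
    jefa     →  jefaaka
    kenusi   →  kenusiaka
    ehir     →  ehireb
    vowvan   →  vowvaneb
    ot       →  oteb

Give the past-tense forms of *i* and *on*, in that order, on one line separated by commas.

iaka, oneb

The pattern is consonant vs. vowel: -eb when the stem ends in a consonant (*hitunah*, *ehir*, *vowvan*, *ot*); -aka when the stem ends in a vowel (*jefa*, *kenusi*).
*i* — final sound /i/ (a vowel) → -aka → *iaka*.
*on*: final sound = /n/, a consonant → -eb → *oneb*.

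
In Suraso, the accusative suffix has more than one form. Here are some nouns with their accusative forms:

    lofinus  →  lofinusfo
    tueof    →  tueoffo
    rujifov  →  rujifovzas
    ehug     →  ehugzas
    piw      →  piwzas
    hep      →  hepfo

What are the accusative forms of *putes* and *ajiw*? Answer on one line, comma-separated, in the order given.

putesfo, ajiwzas

Looking at the final consonant of each stem: -fo when the stem ends in a voiceless consonant (*lofinus*, *tueof*, *hep*); -zas when the stem ends in a voiced consonant (*rujifov*, *ehug*, *piw*).
Since the final consonant of *putes* is /s/ (voiceless), it takes -fo, giving *putesfo*.
Since the final consonant of *ajiw* is /w/ (voiced), it takes -zas, giving *ajiwzas*.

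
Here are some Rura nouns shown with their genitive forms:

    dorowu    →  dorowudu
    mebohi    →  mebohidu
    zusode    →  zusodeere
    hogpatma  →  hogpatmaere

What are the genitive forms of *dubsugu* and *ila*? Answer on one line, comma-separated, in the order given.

The alternation tracks the last vowel of the stem — -du when the last vowel of the stem is a high vowel (*dorowu*, *mebohi*); -ere when the last vowel of the stem is a non-high vowel (*zusode*, *hogpatma*).
*dubsugu*: last vowel = /u/, a high vowel → -du → *dubsugudu*.
Since the last vowel of *ila* is /a/ (a non-high vowel), it takes -ere, giving *ilaere*.

dubsugudu, ilaere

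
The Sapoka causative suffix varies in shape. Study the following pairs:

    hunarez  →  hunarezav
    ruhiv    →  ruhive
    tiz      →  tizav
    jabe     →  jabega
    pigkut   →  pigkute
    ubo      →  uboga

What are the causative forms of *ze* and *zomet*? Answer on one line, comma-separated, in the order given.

zega, zomete

Looking at the final sound of each stem: -av when the stem ends in a sibilant (*hunarez*, *tiz*); -e when the stem ends in a non-sibilant consonant (*ruhiv*, *pigkut*); -ga when the stem ends in a vowel (*jabe*, *ubo*).
*ze*: final sound = /e/, a vowel → -ga → *zega*.
Since the final sound of *zomet* is /t/ (a non-sibilant consonant), it takes -e, giving *zomete*.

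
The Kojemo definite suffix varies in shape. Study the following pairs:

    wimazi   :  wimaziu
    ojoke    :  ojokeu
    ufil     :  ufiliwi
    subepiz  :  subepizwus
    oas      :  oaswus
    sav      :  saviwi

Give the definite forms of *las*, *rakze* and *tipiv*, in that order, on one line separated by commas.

laswus, rakzeu, tipiviwi

Looking at the final sound of each stem: -wus when the stem ends in a sibilant (*subepiz*, *oas*); -iwi when the stem ends in a non-sibilant consonant (*ufil*, *sav*); -u when the stem ends in a vowel (*wimazi*, *ojoke*).
*las*: final sound = /s/, a sibilant → -wus → *laswus*.
*rakze* — final sound /e/ (a vowel) → -u → *rakzeu*.
*tipiv* — final sound /v/ (a non-sibilant consonant) → -iwi → *tipiviwi*.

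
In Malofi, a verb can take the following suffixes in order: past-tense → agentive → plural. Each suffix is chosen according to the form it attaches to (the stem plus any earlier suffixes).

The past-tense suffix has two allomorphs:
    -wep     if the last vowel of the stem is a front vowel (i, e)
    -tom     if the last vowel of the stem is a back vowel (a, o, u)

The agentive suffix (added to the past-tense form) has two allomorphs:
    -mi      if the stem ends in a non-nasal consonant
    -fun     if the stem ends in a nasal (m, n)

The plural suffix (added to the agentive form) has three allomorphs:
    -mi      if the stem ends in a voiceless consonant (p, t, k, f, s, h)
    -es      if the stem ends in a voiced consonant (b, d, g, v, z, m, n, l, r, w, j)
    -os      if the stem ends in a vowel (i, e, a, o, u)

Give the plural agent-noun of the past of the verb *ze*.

zewepmios

Since the last vowel of *ze* is /e/ (a front vowel), it takes -wep, giving *zewep*.
The final consonant of the past-tense form *zewep* is /p/, which is non-nasal, so the agentive suffix is -mi, giving *zewepmi*.
The agentive form *zewepmi* — final sound /i/ (a vowel) → -os → *zewepmios*.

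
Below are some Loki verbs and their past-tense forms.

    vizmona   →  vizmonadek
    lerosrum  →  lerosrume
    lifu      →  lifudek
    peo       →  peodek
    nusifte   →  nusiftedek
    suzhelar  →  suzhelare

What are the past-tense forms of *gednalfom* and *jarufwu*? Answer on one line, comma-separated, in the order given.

gednalfome, jarufwudek

The suffix is conditioned by the final sound: -e when the stem ends in a consonant (*lerosrum*, *suzhelar*); -dek when the stem ends in a vowel (*vizmona*, *lifu*, *peo*, *nusifte*).
Since the final sound of *gednalfom* is /m/ (a consonant), it takes -e, giving *gednalfome*.
The final sound of *jarufwu* is /u/, which is a vowel, so the suffix is -dek, giving *jarufwudek*.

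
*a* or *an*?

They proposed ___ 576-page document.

a

The indefinite article is chosen by the initial *sound* of the following word, not its spelling.
The number *576* is spoken "five hundred …", beginning with /faɪv/ — a consonant sound.
So the article is *a*: They proposed a 576-page document.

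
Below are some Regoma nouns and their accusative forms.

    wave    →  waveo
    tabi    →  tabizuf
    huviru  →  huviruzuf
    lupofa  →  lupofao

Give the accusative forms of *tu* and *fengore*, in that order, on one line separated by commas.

The pattern is height harmony: -zuf when the last vowel of the stem is a high vowel (*tabi*, *huviru*); -o when the last vowel of the stem is a non-high vowel (*wave*, *lupofa*).
*tu* — last vowel /u/ (a high vowel) → -zuf → *tuzuf*.
*fengore* — last vowel /e/ (a non-high vowel) → -o → *fengoreo*.

tuzuf, fengoreo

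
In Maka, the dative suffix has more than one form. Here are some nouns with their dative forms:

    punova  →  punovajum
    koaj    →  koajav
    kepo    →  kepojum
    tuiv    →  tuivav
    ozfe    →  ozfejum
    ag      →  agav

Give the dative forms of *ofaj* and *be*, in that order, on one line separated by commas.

ofajav, bejum

The suffix is conditioned by the final sound: -av when the stem ends in a consonant (*koaj*, *tuiv*, *ag*); -jum when the stem ends in a vowel (*punova*, *kepo*, *ozfe*).
*ofaj*: final sound = /j/, a consonant → -av → *ofajav*.
Since the final sound of *be* is /e/ (a vowel), it takes -jum, giving *bejum*.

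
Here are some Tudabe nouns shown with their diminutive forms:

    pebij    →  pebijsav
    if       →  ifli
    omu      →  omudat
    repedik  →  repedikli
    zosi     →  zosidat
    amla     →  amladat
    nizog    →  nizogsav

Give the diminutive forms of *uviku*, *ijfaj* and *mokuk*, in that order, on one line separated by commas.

uvikudat, ijfajsav, mokukli

Looking at the final sound of each stem: -li when the stem ends in a voiceless consonant (*if*, *repedik*); -sav when the stem ends in a voiced consonant (*pebij*, *nizog*); -dat when the stem ends in a vowel (*omu*, *zosi*, *amla*).
The final sound of *uviku* is /u/, which is a vowel, so the suffix is -dat, giving *uvikudat*.
*ijfaj*: final sound = /j/, a voiced consonant → -sav → *ijfajsav*.
Since the final sound of *mokuk* is /k/ (a voiceless consonant), it takes -li, giving *mokukli*.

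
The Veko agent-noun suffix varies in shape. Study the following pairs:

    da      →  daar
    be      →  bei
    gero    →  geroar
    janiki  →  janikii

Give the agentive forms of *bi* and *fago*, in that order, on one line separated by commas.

bii, fagoar

The alternation tracks the last vowel of the stem — -i when the last vowel of the stem is a front vowel (*be*, *janiki*); -ar when the last vowel of the stem is a back vowel (*da*, *gero*).
Since the last vowel of *bi* is /i/ (a front vowel), it takes -i, giving *bii*.
Since the last vowel of *fago* is /o/ (a back vowel), it takes -ar, giving *fagoar*.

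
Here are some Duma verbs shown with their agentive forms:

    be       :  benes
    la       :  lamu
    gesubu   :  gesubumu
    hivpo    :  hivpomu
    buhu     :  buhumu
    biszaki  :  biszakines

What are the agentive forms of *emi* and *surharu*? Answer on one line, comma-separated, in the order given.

The pattern is front/back vowel harmony: -nes when the last vowel of the stem is a front vowel (*be*, *biszaki*); -mu when the last vowel of the stem is a back vowel (*la*, *gesubu*, *hivpo*, *buhu*).
Since the last vowel of *emi* is /i/ (a front vowel), it takes -nes, giving *emines*.
*surharu*: last vowel = /u/, a back vowel → -mu → *surharumu*.

emines, surharumu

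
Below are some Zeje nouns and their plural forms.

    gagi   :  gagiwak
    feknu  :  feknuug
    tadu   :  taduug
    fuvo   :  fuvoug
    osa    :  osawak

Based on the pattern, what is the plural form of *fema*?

femawak

Looking at the last vowel of each stem: -ug when the last vowel of the stem is a rounded vowel (*feknu*, *tadu*, *fuvo*); -wak when the last vowel of the stem is an unrounded vowel (*gagi*, *osa*).
*fema* — last vowel /a/ (an unrounded vowel) → -wak → *femawak*.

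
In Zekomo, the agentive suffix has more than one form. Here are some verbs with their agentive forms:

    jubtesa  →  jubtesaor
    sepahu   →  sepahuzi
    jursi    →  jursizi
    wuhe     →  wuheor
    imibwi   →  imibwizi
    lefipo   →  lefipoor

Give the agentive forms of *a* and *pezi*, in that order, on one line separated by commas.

aor, pezizi

The alternation tracks the last vowel of the stem — -zi when the last vowel of the stem is a high vowel (*sepahu*, *jursi*, *imibwi*); -or when the last vowel of the stem is a non-high vowel (*jubtesa*, *wuhe*, *lefipo*).
*a*: last vowel = /a/, a non-high vowel → -or → *aor*.
Since the last vowel of *pezi* is /i/ (a high vowel), it takes -zi, giving *pezizi*.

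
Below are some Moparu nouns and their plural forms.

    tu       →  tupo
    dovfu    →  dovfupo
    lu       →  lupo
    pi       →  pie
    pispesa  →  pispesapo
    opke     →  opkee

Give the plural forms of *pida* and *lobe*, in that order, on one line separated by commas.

pidapo, lobee

The suffix is conditioned by the last vowel: -e when the last vowel of the stem is a front vowel (*pi*, *opke*); -po when the last vowel of the stem is a back vowel (*tu*, *dovfu*, *lu*, *pispesa*).
Since the last vowel of *pida* is /a/ (a back vowel), it takes -po, giving *pidapo*.
*lobe* — last vowel /e/ (a front vowel) → -e → *lobee*.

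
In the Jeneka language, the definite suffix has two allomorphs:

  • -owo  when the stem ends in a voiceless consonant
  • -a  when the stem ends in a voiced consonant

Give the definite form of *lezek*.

The final consonant of *lezek* is /k/, which is voiceless, so the suffix is -owo, giving *lezekowo*.

lezekowo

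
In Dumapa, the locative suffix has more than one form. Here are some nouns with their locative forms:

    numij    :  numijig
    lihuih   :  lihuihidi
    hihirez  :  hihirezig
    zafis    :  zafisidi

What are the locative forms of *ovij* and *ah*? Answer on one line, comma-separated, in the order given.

ovijig, ahidi

The suffix is conditioned by the final consonant: -idi when the stem ends in a voiceless consonant (*lihuih*, *zafis*); -ig when the stem ends in a voiced consonant (*numij*, *hihirez*).
*ovij*: final consonant = /j/, voiced → -ig → *ovijig*.
*ah* — final consonant /h/ (voiceless) → -idi → *ahidi*.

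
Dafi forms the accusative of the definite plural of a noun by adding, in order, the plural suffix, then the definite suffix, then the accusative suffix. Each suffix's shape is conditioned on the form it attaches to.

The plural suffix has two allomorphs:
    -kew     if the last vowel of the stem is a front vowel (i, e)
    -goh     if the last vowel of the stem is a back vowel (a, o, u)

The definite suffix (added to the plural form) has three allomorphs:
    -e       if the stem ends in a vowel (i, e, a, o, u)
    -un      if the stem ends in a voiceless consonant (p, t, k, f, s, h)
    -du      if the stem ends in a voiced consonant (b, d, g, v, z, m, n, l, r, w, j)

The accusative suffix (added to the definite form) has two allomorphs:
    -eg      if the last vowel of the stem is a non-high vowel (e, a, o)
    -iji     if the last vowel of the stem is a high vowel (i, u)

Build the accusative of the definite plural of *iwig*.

Since the last vowel of *iwig* is /i/ (a front vowel), it takes -kew, giving *iwigkew*.
The final sound of the plural form *iwigkew* is /w/, which is a voiced consonant, so the definite suffix is -du, giving *iwigkewdu*.
The last vowel of the definite form *iwigkewdu* is /u/, which is a high vowel, so the accusative suffix is -iji, giving *iwigkewduiji*.

iwigkewduiji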